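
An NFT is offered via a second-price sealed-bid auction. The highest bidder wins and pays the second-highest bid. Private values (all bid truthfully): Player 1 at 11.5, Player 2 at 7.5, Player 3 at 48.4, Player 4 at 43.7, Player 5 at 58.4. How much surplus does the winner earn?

Ordered from highest: Player 5 58.4, then Player 3 48.4, then Player 4 43.7, then Player 1 11.5, then Player 2 7.5.
Player 5 wins with the top bid and pays the second-highest, 48.4.
Surplus = 58.4 − 48.4 = 10.0.

Winner's surplus: 10.0.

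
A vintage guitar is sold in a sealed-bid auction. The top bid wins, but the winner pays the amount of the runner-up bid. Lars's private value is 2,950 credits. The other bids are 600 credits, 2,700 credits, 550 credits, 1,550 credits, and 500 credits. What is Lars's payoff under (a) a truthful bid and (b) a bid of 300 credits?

The highest competing bid is 2,700 credits.
Bidding truthfully at 2,950 credits: Lars has the top bid, wins, and pays the second-highest bid 2,700 credits. Payoff = 2,950 credits − 2,700 credits = 250 credits.
Bidding 300 credits: the top bid is 2,700 credits (a rival), so Lars loses. Payoff = 0 credits.

Truthful: 250 credits; alternative: 0 credits.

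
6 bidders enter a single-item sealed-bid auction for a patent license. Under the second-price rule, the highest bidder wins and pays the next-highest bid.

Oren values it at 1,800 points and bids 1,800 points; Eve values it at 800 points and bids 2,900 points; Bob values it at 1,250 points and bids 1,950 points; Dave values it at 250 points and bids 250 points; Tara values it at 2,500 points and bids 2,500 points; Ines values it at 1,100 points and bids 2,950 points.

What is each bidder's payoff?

Payoffs: Oren 0 points, Eve 0 points, Bob 0 points, Dave 0 points, Tara 0 points, Ines -1,800 points.

Sorted high to low: Ines 2,950 points, then Eve 2,900 points, then Tara 2,500 points, then Bob 1,950 points, then Oren 1,800 points, then Dave 250 points.
Ines has the top bid and wins; the price is the second-highest bid, 2,900 points.
Ines's payoff = 1,100 points − 2,900 points = -1,800 points. All other bidders lose, so their payoff is 0.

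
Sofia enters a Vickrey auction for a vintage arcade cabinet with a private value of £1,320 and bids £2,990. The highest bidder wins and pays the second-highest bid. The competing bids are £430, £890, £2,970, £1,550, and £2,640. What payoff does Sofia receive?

Highest competing bid: £2,970.
Sofia's bid £2,990 is the highest overall, so Sofia wins and pays the second-highest bid, £2,970.
Payoff = value − price = £1,320 − £2,970 = -£1,650.
Overbidding won the item at a price above value — truthful bidding would have avoided this loss.

Sofia's payoff: -£1,650.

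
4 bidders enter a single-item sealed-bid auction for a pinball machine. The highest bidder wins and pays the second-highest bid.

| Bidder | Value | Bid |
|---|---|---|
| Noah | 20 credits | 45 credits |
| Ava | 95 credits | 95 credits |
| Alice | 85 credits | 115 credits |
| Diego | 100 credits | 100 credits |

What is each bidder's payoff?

Payoffs: Noah 0 credits, Ava 0 credits, Alice -15 credits, Diego 0 credits.

Ordered from highest: Alice 115 credits > Diego 100 credits > Ava 95 credits > Noah 45 credits.
Alice has the top bid and wins; the price is the second-highest bid, 100 credits.
Alice's payoff = 85 credits − 100 credits = -15 credits. All other bidders lose, so their payoff is 0.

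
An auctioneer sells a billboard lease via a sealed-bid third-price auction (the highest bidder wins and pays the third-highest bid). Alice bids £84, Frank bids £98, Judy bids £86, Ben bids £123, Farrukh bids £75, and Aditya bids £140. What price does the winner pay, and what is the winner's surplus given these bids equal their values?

The winner pays £98 for a surplus of £42.

Sorted high to low: Aditya £140; Ben £123; Frank £98; Judy £86; Alice £84; Farrukh £75.
Aditya is the highest bidder, so Aditya wins.
Under the third-price rule, the price is the third-highest bid: £98.
Surplus = £140 − £98 = £42.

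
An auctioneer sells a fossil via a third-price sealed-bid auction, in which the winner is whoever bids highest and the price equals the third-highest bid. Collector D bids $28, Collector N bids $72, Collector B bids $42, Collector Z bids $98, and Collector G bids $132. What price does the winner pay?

Ranking the bids: Collector G $132; Collector Z $98; Collector N $72; Collector B $42; Collector D $28.
Collector G is the highest bidder, so Collector G wins.
Under the third-price rule, the price is the third-highest bid: $72.

$72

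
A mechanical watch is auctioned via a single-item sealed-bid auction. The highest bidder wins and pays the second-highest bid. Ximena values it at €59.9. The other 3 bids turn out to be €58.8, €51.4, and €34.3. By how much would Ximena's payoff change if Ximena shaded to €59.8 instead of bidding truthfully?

Change in payoff: €0.0.

The highest competing bid is €58.8.
Bidding truthfully at €59.9: Ximena has the top bid, wins, and pays the second-highest bid €58.8. Payoff = €59.9 − €58.8 = €1.1.
Bidding €59.8: Ximena has the top bid, wins, and pays the second-highest bid €58.8. Payoff = €59.9 − €58.8 = €1.1.
Change = €1.1 − €1.1 = €0.0.
The bid only affects whether you win, not the price — here both bids land on the same side of the top rival bid, so the deviation is payoff-neutral.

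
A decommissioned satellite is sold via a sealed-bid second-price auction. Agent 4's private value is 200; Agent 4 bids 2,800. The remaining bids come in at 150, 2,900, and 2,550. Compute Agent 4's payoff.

Payoff = 0.

Highest competing bid: 2,900.
Agent 4's bid 2,800 is not the highest, so Agent 4 loses, pays nothing, and earns zero payoff.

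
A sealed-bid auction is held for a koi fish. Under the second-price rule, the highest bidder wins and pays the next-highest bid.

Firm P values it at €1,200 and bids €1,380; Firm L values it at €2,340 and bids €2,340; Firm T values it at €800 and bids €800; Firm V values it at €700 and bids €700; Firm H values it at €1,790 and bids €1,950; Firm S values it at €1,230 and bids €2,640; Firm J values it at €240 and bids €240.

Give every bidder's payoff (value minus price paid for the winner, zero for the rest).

Payoffs: Firm P €0, Firm L €0, Firm T €0, Firm V €0, Firm H €0, Firm S -€1,110, Firm J €0.

Ordered from highest: Firm S €2,640 > Firm L €2,340 > Firm H €1,950 > Firm P €1,380 > Firm T €800 > Firm V €700 > Firm J €240.
Firm S has the top bid and wins; the price is the second-highest bid, €2,340.
Firm S's payoff = €1,230 − €2,340 = -€1,110. All other bidders lose, so their payoff is 0.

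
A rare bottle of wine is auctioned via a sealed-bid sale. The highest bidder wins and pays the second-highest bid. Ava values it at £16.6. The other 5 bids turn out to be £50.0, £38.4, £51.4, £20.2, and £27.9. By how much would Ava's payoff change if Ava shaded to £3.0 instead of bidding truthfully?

The highest competing bid is £51.4.
Bidding truthfully at £16.6: the top bid is £51.4 (a rival), so Ava loses. Payoff = £0.0.
Bidding £3.0: the top bid is £51.4 (a rival), so Ava loses. Payoff = £0.0.
Change = £0.0 − £0.0 = £0.0.

£0.0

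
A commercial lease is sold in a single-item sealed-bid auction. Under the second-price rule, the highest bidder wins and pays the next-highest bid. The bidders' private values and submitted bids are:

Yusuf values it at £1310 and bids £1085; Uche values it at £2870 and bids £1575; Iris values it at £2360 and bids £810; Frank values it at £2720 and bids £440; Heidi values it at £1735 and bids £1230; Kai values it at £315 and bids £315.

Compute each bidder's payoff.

Payoffs: Yusuf £0, Uche £1640, Iris £0, Frank £0, Heidi £0, Kai £0.

Bids in descending order: Uche £1575; Heidi £1230; Yusuf £1085; Iris £810; Frank £440; Kai £315.
Uche has the top bid and wins; the price is the second-highest bid, £1230.
Uche's payoff = £2870 − £1230 = £1640. All other bidders lose, so their payoff is 0.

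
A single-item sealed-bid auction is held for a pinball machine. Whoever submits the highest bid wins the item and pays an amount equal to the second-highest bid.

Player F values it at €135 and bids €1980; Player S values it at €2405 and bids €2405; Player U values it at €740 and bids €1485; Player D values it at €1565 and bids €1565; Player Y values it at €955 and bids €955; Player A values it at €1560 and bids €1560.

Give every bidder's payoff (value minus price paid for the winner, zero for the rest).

Ordered from highest: Player S €2405; Player F €1980; Player D €1565; Player A €1560; Player U €1485; Player Y €955.
Player S has the top bid and wins; the price is the second-highest bid, €1980.
Player S's payoff = €2405 − €1980 = €425. All other bidders lose, so their payoff is 0.

Payoffs: Player F €0, Player S €425, Player U €0, Player D €0, Player Y €0, Player A €0.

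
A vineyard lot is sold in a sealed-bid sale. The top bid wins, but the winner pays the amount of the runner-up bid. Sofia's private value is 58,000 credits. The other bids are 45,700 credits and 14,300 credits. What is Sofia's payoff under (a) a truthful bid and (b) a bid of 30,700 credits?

Truthful: 12,300 credits; alternative: 0 credits.

The highest competing bid is 45,700 credits.
Bidding truthfully at 58,000 credits: Sofia has the top bid, wins, and pays the second-highest bid 45,700 credits. Payoff = 58,000 credits − 45,700 credits = 12,300 credits.
Bidding 30,700 credits: the top bid is 45,700 credits (a rival), so Sofia loses. Payoff = 0 credits.
This is the dominant-strategy logic: truthful bidding weakly beats any alternative.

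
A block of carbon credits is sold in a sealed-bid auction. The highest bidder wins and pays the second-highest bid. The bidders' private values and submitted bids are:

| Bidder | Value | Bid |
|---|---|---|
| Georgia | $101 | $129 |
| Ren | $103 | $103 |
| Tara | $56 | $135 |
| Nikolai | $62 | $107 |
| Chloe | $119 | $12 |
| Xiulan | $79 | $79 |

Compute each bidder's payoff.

Sorted high to low: Tara $135 > Georgia $129 > Nikolai $107 > Ren $103 > Xiulan $79 > Chloe $12.
Tara has the top bid and wins; the price is the second-highest bid, $129.
Tara's payoff = $56 − $129 = -$73. All other bidders lose, so their payoff is 0.

Payoffs: Georgia $0, Ren $0, Tara -$73, Nikolai $0, Chloe $0, Xiulan $0.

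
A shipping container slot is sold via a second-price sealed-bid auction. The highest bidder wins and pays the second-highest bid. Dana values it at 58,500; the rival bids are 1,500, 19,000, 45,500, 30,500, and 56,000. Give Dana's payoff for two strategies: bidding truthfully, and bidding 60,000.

The highest competing bid is 56,000.
Bidding truthfully at 58,500: Dana has the top bid, wins, and pays the second-highest bid 56,000. Payoff = 58,500 − 56,000 = 2,500.
Bidding 60,000: Dana has the top bid, wins, and pays the second-highest bid 56,000. Payoff = 58,500 − 56,000 = 2,500.
The bid only affects whether you win, not the price — here both bids land on the same side of the top rival bid, so the deviation is payoff-neutral.

(a) 2,500  (b) 2,500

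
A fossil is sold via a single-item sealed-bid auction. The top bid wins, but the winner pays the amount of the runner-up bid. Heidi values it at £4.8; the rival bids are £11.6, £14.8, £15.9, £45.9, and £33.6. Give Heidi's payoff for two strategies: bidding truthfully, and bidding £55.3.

Truthful: £0.0; alternative: -£41.1.

The highest competing bid is £45.9.
Bidding truthfully at £4.8: the top bid is £45.9 (a rival), so Heidi loses. Payoff = £0.0.
Bidding £55.3: Heidi has the top bid, wins, and pays the second-highest bid £45.9. Payoff = £4.8 − £45.9 = -£41.1.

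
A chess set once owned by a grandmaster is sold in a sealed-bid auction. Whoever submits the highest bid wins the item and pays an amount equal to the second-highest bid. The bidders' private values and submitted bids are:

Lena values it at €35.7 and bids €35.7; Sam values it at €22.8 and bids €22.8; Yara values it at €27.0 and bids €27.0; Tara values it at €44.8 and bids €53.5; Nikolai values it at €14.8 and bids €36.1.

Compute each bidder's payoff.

Lena €0.0, Sam €0.0, Yara €0.0, Tara €8.7, Nikolai €0.0.

Ranking the bids: Tara €53.5, then Nikolai €36.1, then Lena €35.7, then Yara €27.0, then Sam €22.8.
Tara has the top bid and wins; the price is the second-highest bid, €36.1.
Tara's payoff = €44.8 − €36.1 = €8.7. All other bidders lose, so their payoff is 0.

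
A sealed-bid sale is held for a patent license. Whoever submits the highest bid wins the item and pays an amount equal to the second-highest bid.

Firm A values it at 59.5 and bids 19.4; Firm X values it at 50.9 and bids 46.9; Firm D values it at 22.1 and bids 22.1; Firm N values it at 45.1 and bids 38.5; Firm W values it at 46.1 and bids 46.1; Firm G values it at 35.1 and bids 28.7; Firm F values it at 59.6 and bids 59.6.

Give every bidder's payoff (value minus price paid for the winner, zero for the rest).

Firm A 0.0, Firm X 0.0, Firm D 0.0, Firm N 0.0, Firm W 0.0, Firm G 0.0, Firm F 12.7.

Ordered from highest: Firm F 59.6 > Firm X 46.9 > Firm W 46.1 > Firm N 38.5 > Firm G 28.7 > Firm D 22.1 > Firm A 19.4.
Firm F has the top bid and wins; the price is the second-highest bid, 46.9.
Firm F's payoff = 59.6 − 46.9 = 12.7. All other bidders lose, so their payoff is 0.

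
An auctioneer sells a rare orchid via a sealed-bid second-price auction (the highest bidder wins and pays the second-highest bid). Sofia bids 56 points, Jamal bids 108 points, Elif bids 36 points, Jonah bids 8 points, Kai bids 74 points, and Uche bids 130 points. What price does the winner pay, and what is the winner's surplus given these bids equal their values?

Bids in descending order: Uche 130 points > Jamal 108 points > Kai 74 points > Sofia 56 points > Elif 36 points > Jonah 8 points.
Uche is the highest bidder, so Uche wins.
Under the second-price rule, the price is the second-highest bid: 108 points.
Surplus = 130 points − 108 points = 22 points.

Price 108 points; surplus 22 points.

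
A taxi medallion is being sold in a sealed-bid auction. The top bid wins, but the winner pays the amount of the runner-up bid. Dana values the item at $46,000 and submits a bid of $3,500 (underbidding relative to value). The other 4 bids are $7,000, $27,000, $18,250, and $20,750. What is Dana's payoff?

Highest competing bid: $27,000.
Dana's bid $3,500 is not the highest, so Dana loses, pays nothing, and earns zero payoff.

$0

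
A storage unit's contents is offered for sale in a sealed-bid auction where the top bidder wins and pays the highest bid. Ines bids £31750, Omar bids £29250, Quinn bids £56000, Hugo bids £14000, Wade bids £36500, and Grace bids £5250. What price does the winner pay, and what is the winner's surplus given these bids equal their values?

Sorted high to low: Quinn £56000; Wade £36500; Ines £31750; Omar £29250; Hugo £14000; Grace £5250.
Quinn is the highest bidder, so Quinn wins.
Under the first-price rule, the price is the highest bid: £56000.
Surplus = £56000 − £56000 = £0.

Price £56000; surplus £0.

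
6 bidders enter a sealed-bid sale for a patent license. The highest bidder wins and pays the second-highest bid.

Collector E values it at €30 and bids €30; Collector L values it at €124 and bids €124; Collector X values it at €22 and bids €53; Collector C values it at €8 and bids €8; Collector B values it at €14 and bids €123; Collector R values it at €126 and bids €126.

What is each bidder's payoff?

Payoffs: Collector E €0, Collector L €0, Collector X €0, Collector C €0, Collector B €0, Collector R €2.

Sorted high to low: Collector R €126, then Collector L €124, then Collector B €123, then Collector X €53, then Collector E €30, then Collector C €8.
Collector R has the top bid and wins; the price is the second-highest bid, €124.
Collector R's payoff = €126 − €124 = €2. All other bidders lose, so their payoff is 0.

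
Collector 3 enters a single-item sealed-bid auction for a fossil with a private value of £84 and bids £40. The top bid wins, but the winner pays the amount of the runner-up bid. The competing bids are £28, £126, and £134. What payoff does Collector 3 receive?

Highest competing bid: £134.
Collector 3's bid £40 is not the highest, so Collector 3 loses, pays nothing, and earns zero payoff.

£0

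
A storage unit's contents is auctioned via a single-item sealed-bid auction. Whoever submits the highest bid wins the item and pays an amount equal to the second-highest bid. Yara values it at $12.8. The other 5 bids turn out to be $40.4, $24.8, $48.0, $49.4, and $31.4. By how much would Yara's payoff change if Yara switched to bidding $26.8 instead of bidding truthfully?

Payoff change: $0.0.

The highest competing bid is $49.4.
Bidding truthfully at $12.8: the top bid is $49.4 (a rival), so Yara loses. Payoff = $0.0.
Bidding $26.8: the top bid is $49.4 (a rival), so Yara loses. Payoff = $0.0.
Change = $0.0 − $0.0 = $0.0.
The bid only affects whether you win, not the price — here both bids land on the same side of the top rival bid, so the deviation is payoff-neutral.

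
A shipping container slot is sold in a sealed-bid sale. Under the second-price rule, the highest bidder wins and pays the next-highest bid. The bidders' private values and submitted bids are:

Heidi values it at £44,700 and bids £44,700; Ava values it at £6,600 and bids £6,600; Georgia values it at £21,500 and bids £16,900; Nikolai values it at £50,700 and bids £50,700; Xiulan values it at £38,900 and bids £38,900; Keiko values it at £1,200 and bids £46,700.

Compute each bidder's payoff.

Bids in descending order: Nikolai £50,700 > Keiko £46,700 > Heidi £44,700 > Xiulan £38,900 > Georgia £16,900 > Ava £6,600.
Nikolai has the top bid and wins; the price is the second-highest bid, £46,700.
Nikolai's payoff = £50,700 − £46,700 = £4,000. All other bidders lose, so their payoff is 0.

Payoffs: Heidi £0, Ava £0, Georgia £0, Nikolai £4,000, Xiulan £0, Keiko £0.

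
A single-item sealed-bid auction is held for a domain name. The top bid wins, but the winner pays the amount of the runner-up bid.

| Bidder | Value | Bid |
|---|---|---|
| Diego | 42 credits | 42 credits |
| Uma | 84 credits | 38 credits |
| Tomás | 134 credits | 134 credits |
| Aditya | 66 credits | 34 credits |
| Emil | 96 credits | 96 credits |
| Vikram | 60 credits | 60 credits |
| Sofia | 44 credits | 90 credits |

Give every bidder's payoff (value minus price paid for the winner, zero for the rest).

Sorted high to low: Tomás 134 credits; Emil 96 credits; Sofia 90 credits; Vikram 60 credits; Diego 42 credits; Uma 38 credits; Aditya 34 credits.
Tomás has the top bid and wins; the price is the second-highest bid, 96 credits.
Tomás's payoff = 134 credits − 96 credits = 38 credits. All other bidders lose, so their payoff is 0.

Payoffs: Diego 0 credits, Uma 0 credits, Tomás 38 credits, Aditya 0 credits, Emil 0 credits, Vikram 0 credits, Sofia 0 credits.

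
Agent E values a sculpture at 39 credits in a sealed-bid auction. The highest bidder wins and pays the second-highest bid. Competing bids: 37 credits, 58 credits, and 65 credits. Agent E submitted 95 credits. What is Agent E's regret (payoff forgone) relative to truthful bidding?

The highest competing bid is 65 credits.
Bidding truthfully at 39 credits: the top bid is 65 credits (a rival), so Agent E loses. Payoff = 0 credits.
Bidding 95 credits: Agent E has the top bid, wins, and pays the second-highest bid 65 credits. Payoff = 39 credits − 65 credits = -26 credits.
Regret = truthful payoff − actual payoff = 0 credits − -26 credits = 26 credits.
This is the dominant-strategy logic: truthful bidding weakly beats any alternative.

26 credits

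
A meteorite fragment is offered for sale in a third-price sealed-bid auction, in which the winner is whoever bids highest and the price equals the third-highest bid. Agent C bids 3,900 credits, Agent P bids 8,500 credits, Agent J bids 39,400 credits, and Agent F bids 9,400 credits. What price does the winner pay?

Ranking the bids: Agent J 39,400 credits, then Agent F 9,400 credits, then Agent P 8,500 credits, then Agent C 3,900 credits.
Agent J is the highest bidder, so Agent J wins.
Under the third-price rule, the price is the third-highest bid: 8,500 credits.

Price paid: 8,500 credits.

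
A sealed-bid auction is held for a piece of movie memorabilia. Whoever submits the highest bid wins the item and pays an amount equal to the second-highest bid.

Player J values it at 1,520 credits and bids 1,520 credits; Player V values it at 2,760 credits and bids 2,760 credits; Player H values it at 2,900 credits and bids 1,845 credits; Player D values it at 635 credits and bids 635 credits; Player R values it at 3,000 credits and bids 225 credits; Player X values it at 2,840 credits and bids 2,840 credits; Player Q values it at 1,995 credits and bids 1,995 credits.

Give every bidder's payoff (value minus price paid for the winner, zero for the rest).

Payoffs: Player J 0 credits, Player V 0 credits, Player H 0 credits, Player D 0 credits, Player R 0 credits, Player X 80 credits, Player Q 0 credits.

Ordered from highest: Player X 2,840 credits > Player V 2,760 credits > Player Q 1,995 credits > Player H 1,845 credits > Player J 1,520 credits > Player D 635 credits > Player R 225 credits.
Player X has the top bid and wins; the price is the second-highest bid, 2,760 credits.
Player X's payoff = 2,840 credits − 2,760 credits = 80 credits. All other bidders lose, so their payoff is 0.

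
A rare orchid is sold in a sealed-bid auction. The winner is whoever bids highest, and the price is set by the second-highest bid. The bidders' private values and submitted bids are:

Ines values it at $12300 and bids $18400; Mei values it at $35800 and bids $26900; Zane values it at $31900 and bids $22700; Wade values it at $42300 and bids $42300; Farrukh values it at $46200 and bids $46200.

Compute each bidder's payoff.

Ines $0, Mei $0, Zane $0, Wade $0, Farrukh $3900.

Ordered from highest: Farrukh $46200, then Wade $42300, then Mei $26900, then Zane $22700, then Ines $18400.
Farrukh has the top bid and wins; the price is the second-highest bid, $42300.
Farrukh's payoff = $46200 − $42300 = $3900. All other bidders lose, so their payoff is 0.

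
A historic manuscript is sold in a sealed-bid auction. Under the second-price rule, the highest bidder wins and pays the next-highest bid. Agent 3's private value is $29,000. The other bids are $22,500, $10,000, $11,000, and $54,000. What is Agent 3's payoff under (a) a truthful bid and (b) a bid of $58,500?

Truthful: $0; alternative: -$25,000.

The highest competing bid is $54,000.
Bidding truthfully at $29,000: the top bid is $54,000 (a rival), so Agent 3 loses. Payoff = $0.
Bidding $58,500: Agent 3 has the top bid, wins, and pays the second-highest bid $54,000. Payoff = $29,000 − $54,000 = -$25,000.
This is the dominant-strategy logic: truthful bidding weakly beats any alternative.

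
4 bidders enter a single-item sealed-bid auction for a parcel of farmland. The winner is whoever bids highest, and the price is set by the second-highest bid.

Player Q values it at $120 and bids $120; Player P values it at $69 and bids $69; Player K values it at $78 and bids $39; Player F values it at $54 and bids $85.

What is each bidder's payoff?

Player Q $35, Player P $0, Player K $0, Player F $0.

Bids in descending order: Player Q $120, then Player F $85, then Player P $69, then Player K $39.
Player Q has the top bid and wins; the price is the second-highest bid, $85.
Player Q's payoff = $120 − $85 = $35. All other bidders lose, so their payoff is 0.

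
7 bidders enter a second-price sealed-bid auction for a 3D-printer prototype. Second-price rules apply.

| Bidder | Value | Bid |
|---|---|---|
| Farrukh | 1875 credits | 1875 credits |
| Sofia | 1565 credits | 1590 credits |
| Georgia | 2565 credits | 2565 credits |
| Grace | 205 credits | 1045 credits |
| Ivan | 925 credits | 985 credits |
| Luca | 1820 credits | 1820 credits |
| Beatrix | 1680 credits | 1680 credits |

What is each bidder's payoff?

Payoffs: Farrukh 0 credits, Sofia 0 credits, Georgia 690 credits, Grace 0 credits, Ivan 0 credits, Luca 0 credits, Beatrix 0 credits.

Ranking the bids: Georgia 2565 credits; Farrukh 1875 credits; Luca 1820 credits; Beatrix 1680 credits; Sofia 1590 credits; Grace 1045 credits; Ivan 985 credits.
Georgia has the top bid and wins; the price is the second-highest bid, 1875 credits.
Georgia's payoff = 2565 credits − 1875 credits = 690 credits. All other bidders lose, so their payoff is 0.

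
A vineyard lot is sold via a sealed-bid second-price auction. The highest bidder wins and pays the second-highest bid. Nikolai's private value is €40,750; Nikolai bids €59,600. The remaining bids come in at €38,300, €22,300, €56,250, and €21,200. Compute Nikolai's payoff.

Payoff = -€15,500.

Highest competing bid: €56,250.
Nikolai's bid €59,600 is the highest overall, so Nikolai wins and pays the second-highest bid, €56,250.
Payoff = value − price = €40,750 − €56,250 = -€15,500.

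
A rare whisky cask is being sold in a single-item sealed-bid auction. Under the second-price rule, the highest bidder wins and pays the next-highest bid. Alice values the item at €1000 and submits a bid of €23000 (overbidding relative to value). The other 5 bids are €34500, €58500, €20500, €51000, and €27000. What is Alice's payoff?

Alice's payoff: €0.

Highest competing bid: €58500.
Alice's bid €23000 is not the highest, so Alice loses, pays nothing, and earns zero payoff.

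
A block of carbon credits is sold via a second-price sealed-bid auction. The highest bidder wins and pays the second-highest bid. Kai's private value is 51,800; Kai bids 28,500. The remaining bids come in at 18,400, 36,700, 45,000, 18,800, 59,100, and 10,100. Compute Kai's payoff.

Highest competing bid: 59,100.
Kai's bid 28,500 is not the highest, so Kai loses, pays nothing, and earns zero payoff.

Payoff = 0.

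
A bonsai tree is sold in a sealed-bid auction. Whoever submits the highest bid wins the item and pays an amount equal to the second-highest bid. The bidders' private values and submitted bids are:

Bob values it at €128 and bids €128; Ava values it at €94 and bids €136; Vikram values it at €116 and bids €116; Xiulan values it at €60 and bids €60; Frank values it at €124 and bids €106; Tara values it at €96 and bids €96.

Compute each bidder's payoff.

Ranking the bids: Ava €136 > Bob €128 > Vikram €116 > Frank €106 > Tara €96 > Xiulan €60.
Ava has the top bid and wins; the price is the second-highest bid, €128.
Ava's payoff = €94 − €128 = -€34. All other bidders lose, so their payoff is 0.

Payoffs: Bob €0, Ava -€34, Vikram €0, Xiulan €0, Frank €0, Tara €0.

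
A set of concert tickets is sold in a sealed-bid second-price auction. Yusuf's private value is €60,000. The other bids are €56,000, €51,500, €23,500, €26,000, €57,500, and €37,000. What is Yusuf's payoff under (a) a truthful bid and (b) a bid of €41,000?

The highest competing bid is €57,500.
Bidding truthfully at €60,000: Yusuf has the top bid, wins, and pays the second-highest bid €57,500. Payoff = €60,000 − €57,500 = €2,500.
Bidding €41,000: the top bid is €57,500 (a rival), so Yusuf loses. Payoff = €0.
Deviating from a truthful bid can only lose payoff in a second-price auction — never gain.

(a) €2,500  (b) €0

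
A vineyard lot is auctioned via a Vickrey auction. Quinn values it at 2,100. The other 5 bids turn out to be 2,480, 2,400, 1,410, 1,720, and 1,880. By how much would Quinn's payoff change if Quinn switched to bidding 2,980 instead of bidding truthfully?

The highest competing bid is 2,480.
Bidding truthfully at 2,100: the top bid is 2,480 (a rival), so Quinn loses. Payoff = 0.
Bidding 2,980: Quinn has the top bid, wins, and pays the second-highest bid 2,480. Payoff = 2,100 − 2,480 = -380.
Change = -380 − 0 = -380.

Change in payoff: -380.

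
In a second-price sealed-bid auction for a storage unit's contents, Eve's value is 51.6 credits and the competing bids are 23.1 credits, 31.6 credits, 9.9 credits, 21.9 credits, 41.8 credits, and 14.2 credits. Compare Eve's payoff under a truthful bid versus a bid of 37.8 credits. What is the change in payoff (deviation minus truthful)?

Change in payoff: -9.8 credits.

The highest competing bid is 41.8 credits.
Bidding truthfully at 51.6 credits: Eve has the top bid, wins, and pays the second-highest bid 41.8 credits. Payoff = 51.6 credits − 41.8 credits = 9.8 credits.
Bidding 37.8 credits: the top bid is 41.8 credits (a rival), so Eve loses. Payoff = 0.0 credits.
Change = 0.0 credits − 9.8 credits = -9.8 credits.
This is the dominant-strategy logic: truthful bidding weakly beats any alternative.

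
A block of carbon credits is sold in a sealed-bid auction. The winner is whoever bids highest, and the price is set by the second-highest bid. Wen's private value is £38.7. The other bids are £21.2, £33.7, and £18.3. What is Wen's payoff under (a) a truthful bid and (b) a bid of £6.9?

(a) £5.0  (b) £0.0

The highest competing bid is £33.7.
Bidding truthfully at £38.7: Wen has the top bid, wins, and pays the second-highest bid £33.7. Payoff = £38.7 − £33.7 = £5.0.
Bidding £6.9: the top bid is £33.7 (a rival), so Wen loses. Payoff = £0.0.
Deviating from a truthful bid can only lose payoff in a second-price auction — never gain.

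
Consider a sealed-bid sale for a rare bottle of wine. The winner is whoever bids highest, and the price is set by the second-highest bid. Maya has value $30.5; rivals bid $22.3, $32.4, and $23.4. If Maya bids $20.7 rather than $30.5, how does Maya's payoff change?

Payoff change: $0.0.

The highest competing bid is $32.4.
Bidding truthfully at $30.5: the top bid is $32.4 (a rival), so Maya loses. Payoff = $0.0.
Bidding $20.7: the top bid is $32.4 (a rival), so Maya loses. Payoff = $0.0.
Change = $0.0 − $0.0 = $0.0.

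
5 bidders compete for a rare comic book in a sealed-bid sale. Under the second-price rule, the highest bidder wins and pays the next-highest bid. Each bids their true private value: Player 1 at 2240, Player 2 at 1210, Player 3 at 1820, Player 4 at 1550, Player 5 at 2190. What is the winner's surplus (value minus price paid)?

Ordered from highest: Player 1 2240 > Player 5 2190 > Player 3 1820 > Player 4 1550 > Player 2 1210.
Player 1 wins with the top bid and pays the second-highest, 2190.
Surplus = 2240 − 2190 = 50.

Winner's surplus: 50.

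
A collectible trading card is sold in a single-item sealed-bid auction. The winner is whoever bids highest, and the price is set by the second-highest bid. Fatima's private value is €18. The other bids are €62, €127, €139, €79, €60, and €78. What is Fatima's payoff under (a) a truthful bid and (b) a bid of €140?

The highest competing bid is €139.
Bidding truthfully at €18: the top bid is €139 (a rival), so Fatima loses. Payoff = €0.
Bidding €140: Fatima has the top bid, wins, and pays the second-highest bid €139. Payoff = €18 − €139 = -€121.
Deviating from a truthful bid can only lose payoff in a second-price auction — never gain.

(a) €0  (b) -€121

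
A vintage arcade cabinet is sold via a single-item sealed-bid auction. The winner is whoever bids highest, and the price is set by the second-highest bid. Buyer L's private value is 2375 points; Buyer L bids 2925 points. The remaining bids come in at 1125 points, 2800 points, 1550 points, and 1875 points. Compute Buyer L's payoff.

Highest competing bid: 2800 points.
Buyer L's bid 2925 points is the highest overall, so Buyer L wins and pays the second-highest bid, 2800 points.
Payoff = value − price = 2375 points − 2800 points = -425 points.
Overbidding won the item at a price above value — truthful bidding would have avoided this loss.

Buyer L's payoff: -425 points.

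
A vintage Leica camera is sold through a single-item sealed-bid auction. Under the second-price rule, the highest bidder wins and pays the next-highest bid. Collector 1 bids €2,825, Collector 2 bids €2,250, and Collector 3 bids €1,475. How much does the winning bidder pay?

Sorted high to low: Collector 1 €2,825, then Collector 2 €2,250, then Collector 3 €1,475.
Collector 1 has the highest bid, so Collector 1 wins.
The second-highest bid is €2,250, so that is what Collector 1 pays.

The winner pays €2,250.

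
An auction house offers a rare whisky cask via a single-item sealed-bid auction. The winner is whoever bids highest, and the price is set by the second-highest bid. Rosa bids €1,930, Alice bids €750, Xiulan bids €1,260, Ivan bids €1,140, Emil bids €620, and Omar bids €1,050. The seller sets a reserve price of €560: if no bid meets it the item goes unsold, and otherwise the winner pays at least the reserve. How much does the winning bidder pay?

The winner pays €1,260.

Sorted high to low: Rosa €1,930 > Xiulan €1,260 > Ivan €1,140 > Omar €1,050 > Alice €750 > Emil €620.
Rosa has the highest bid, so Rosa wins.
The second-highest bid is €1,260, which exceeds the reserve, so that sets the price.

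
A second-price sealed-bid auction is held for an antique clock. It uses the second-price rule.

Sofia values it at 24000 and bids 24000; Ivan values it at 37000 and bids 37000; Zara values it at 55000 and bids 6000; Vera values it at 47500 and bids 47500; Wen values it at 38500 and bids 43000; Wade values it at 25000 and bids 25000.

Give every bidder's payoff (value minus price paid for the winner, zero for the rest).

Ranking the bids: Vera 47500; Wen 43000; Ivan 37000; Wade 25000; Sofia 24000; Zara 6000.
Vera has the top bid and wins; the price is the second-highest bid, 43000.
Vera's payoff = 47500 − 43000 = 4500. All other bidders lose, so their payoff is 0.

Sofia 0, Ivan 0, Zara 0, Vera 4500, Wen 0, Wade 0.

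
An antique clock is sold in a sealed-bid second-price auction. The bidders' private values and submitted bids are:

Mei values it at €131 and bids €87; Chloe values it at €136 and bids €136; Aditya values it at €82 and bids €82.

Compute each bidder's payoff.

Sorted high to low: Chloe €136 > Mei €87 > Aditya €82.
Chloe has the top bid and wins; the price is the second-highest bid, €87.
Chloe's payoff = €136 − €87 = €49. All other bidders lose, so their payoff is 0.

Payoffs: Mei €0, Chloe €49, Aditya €0.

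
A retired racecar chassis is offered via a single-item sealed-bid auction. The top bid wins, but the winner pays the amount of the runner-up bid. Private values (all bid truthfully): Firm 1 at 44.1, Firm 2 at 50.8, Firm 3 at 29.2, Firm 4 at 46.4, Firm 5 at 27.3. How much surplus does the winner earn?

Ranking the bids: Firm 2 50.8, then Firm 4 46.4, then Firm 1 44.1, then Firm 3 29.2, then Firm 5 27.3.
Firm 2 wins with the top bid and pays the second-highest, 46.4.
Surplus = 50.8 − 46.4 = 4.4.

4.4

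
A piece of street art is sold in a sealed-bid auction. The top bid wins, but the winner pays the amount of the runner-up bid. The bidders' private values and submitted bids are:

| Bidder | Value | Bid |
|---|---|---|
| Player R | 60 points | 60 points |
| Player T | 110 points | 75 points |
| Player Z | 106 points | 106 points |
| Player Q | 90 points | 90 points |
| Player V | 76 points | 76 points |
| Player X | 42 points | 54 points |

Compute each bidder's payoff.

Payoffs: Player R 0 points, Player T 0 points, Player Z 16 points, Player Q 0 points, Player V 0 points, Player X 0 points.

Ordered from highest: Player Z 106 points, then Player Q 90 points, then Player V 76 points, then Player T 75 points, then Player R 60 points, then Player X 54 points.
Player Z has the top bid and wins; the price is the second-highest bid, 90 points.
Player Z's payoff = 106 points − 90 points = 16 points. All other bidders lose, so their payoff is 0.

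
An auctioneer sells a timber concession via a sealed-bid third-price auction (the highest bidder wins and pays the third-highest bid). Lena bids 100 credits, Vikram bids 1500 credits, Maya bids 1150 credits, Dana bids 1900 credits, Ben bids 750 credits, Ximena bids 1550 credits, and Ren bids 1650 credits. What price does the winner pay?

1550 credits

Sorted high to low: Dana 1900 credits, then Ren 1650 credits, then Ximena 1550 credits, then Vikram 1500 credits, then Maya 1150 credits, then Ben 750 credits, then Lena 100 credits.
Dana is the highest bidder, so Dana wins.
Under the third-price rule, the price is the third-highest bid: 1550 credits.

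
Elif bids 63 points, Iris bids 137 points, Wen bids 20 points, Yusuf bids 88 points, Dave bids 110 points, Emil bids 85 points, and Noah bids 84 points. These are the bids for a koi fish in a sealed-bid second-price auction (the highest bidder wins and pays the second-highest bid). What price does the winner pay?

Price paid: 110 points.

Sorted high to low: Iris 137 points, then Dave 110 points, then Yusuf 88 points, then Emil 85 points, then Noah 84 points, then Elif 63 points, then Wen 20 points.
Iris is the highest bidder, so Iris wins.
Under the second-price rule, the price is the second-highest bid: 110 points.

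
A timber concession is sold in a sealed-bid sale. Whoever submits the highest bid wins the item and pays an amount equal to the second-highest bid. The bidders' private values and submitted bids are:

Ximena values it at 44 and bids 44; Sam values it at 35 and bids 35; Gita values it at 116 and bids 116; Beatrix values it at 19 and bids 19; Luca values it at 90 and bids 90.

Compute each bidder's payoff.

Ordered from highest: Gita 116; Luca 90; Ximena 44; Sam 35; Beatrix 19.
Gita has the top bid and wins; the price is the second-highest bid, 90.
Gita's payoff = 116 − 90 = 26. All other bidders lose, so their payoff is 0.

Payoffs: Ximena 0, Sam 0, Gita 26, Beatrix 0, Luca 0.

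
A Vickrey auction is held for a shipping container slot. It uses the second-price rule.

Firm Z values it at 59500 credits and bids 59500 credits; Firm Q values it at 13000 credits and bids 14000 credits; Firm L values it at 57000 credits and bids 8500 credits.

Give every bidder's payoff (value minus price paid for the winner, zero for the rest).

Sorted high to low: Firm Z 59500 credits > Firm Q 14000 credits > Firm L 8500 credits.
Firm Z has the top bid and wins; the price is the second-highest bid, 14000 credits.
Firm Z's payoff = 59500 credits − 14000 credits = 45500 credits. All other bidders lose, so their payoff is 0.

Firm Z 45500 credits, Firm Q 0 credits, Firm L 0 credits.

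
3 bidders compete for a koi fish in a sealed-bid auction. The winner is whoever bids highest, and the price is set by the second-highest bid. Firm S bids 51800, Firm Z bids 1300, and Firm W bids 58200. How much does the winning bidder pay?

Sorted high to low: Firm W 58200, then Firm S 51800, then Firm Z 1300.
Firm W has the highest bid, so Firm W wins.
The second-highest bid is 51800, so that is what Firm W pays.

Price paid: 51800.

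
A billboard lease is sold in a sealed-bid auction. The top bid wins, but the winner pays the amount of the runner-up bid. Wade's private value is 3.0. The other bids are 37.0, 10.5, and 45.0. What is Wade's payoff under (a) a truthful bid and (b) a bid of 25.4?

The highest competing bid is 45.0.
Bidding truthfully at 3.0: the top bid is 45.0 (a rival), so Wade loses. Payoff = 0.0.
Bidding 25.4: the top bid is 45.0 (a rival), so Wade loses. Payoff = 0.0.
The bid only affects whether you win, not the price — here both bids land on the same side of the top rival bid, so the deviation is payoff-neutral.

(a) 0.0  (b) 0.0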